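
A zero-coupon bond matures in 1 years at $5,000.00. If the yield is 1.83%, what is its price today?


Formula: Price = FV / (1 + r)^n
Substituting: Price = $5,000.00 / (1 + 0.0183)^1
Discount factor: (1.0183)^1 = 1.0183
Price = $5,000.00 / 1.0183 = $4,910.14

$4,910.14


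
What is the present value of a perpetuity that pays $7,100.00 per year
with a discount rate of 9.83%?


Formula: PV = C / r
Substituting: PV = $7,100.00 / 0.0983
PV = $72,227.87

$72,227.87


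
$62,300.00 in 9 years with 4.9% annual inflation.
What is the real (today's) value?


Formula: Real value = nominal / (1 + inflation)^years
Price level: (1 + 0.049)^9 = 1.538082
Real value = $62,300.00 / 1.538082 = $40,505.00

$40,505.00


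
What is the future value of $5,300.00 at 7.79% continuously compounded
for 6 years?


Formula: FV = P * e^(r*t)
Exponent: r*t = 0.0779 * 6 = 0.4674
e^(0.4674) = 1.59584
FV = $5,300.00 * 1.59584 = $8,457.95

$8,457.95


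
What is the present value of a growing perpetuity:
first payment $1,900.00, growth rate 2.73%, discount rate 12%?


Formula: PV = C / (r - g)
Spread: r - g = 0.12 - 0.0273 = 0.0927
Substituting: PV = $1,900.00 / 0.0927
PV = $20,496.22

$20,496.22


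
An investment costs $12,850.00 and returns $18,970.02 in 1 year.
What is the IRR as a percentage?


Formula: IRR = C1/C0 - 1
Substituting: IRR = $18,970.02 / $12,850.00 - 1
Ratio: 1.476266 - 1 = 0.476266
IRR = 47.6266%

47.6266%


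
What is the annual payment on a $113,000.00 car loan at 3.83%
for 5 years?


Formula: PMT = PV * r / (1 - (1+r)^(-n))
Denominator: 1 - (1 + 0.0383)^(-5) = 0.171322
Numerator: $113,000.00 * 0.0383 = 4327.9
PMT = 4327.9 / 0.171322 = $25,261.77

$25,261.77


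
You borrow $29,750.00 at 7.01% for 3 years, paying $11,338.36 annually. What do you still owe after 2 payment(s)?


Formula: Balance = PV*(1+r)^k - PMT*((1+r)^k - 1)/r
Growth: (1 + 0.0701)^2 = 1.145114
Accumulated factor: ((1+r)^k - 1)/r = 2.0701
Balance = $29,750.00 * 1.145114 - $11,338.36 * 2.0701
Balance = $10,595.60

$10,595.60


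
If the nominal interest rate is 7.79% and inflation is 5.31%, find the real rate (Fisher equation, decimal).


Formula: (1 + r_real) = (1 + r_nom) / (1 + inflation)
Substituting: (1 + r_real) = 1.0779 / 1.0531
(1 + r_real) = 1.02355
r_real = 1.02355 - 1 = 0.02355

0.02355


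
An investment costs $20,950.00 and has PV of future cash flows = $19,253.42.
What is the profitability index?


Formula: PI = PV(cash flows) / initial investment
Substituting: PI = $19,253.42 / $20,950.00
PI = 0.919

0.919


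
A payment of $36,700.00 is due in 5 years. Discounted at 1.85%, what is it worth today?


Formula: PV = FV / (1 + r)^n
Substituting: PV = $36,700.00 / (1 + 0.0185)^5
Discount factor: (1.0185)^5 = 1.095986
PV = $36,700.00 / 1.095986 = $33,485.82

$33,485.82


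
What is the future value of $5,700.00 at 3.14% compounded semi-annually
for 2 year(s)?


Formula: FV = P * (1 + r/m)^(m*t)
Period rate: r/m = 0.0314 / 2 = 0.0157
Total periods: m*t = 2 * 2 = 4
Growth factor: (1 + 0.0157)^4 = 1.064294
FV = $5,700.00 * 1.064294 = $6,066.48

$6,066.48


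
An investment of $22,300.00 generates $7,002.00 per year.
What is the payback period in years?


Formula: Payback = investment / annual cash flow
Substituting: Payback = $22,300.00 / $7,002.00
Payback = 3.1848 years

3.1848 years


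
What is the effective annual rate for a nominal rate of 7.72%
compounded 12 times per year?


Formula: EAR = (1 + r/m)^m - 1
Period rate: r/m = 0.0772 / 12 = 0.006433
Compounding: (1 + 0.006433)^12 = 1.079991
EAR = 1.079991 - 1 = 0.079991

0.079991


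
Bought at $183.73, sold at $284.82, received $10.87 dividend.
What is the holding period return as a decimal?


Formula: HPR = (P1 - P0 + D) / P0
Gain: $284.82 - $183.73 + $10.87 = $111.96
HPR = $111.96 / $183.73 = 0.6094

0.6094


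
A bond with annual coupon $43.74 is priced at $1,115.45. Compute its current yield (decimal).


Formula: Current yield = annual coupon / price
Substituting: CY = $43.74 / $1,115.45
CY = 0.039213

0.039213


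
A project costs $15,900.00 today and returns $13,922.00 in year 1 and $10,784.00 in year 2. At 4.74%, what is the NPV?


Formula: NPV = C0 + C1/(1+r) + C2/(1+r)^2
Discount C1: $13,922.00 / (1 + 0.0474) = $13,291.96
Discount C2: $10,784.00 / (1 + 0.0474)^2 = $9,830.03
NPV = -$15,900.00 + $13,291.96 + $9,830.03 = $7,221.99

$7,221.99


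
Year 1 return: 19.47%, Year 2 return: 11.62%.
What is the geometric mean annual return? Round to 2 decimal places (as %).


Formula: Geometric mean = ((1+r1)*(1+r2))^(1/2) - 1
Product: (1 + 0.1947) * (1 + 0.1162) = 1.1947 * 1.1162 = 1.333524
Square root: 1.333524^0.5 = 1.154783
Geometric mean = 1.154783 - 1 = 0.154783
As percentage: 15.48%

15.48%


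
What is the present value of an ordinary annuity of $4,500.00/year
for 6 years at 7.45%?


Formula: PV = PMT * (1 - (1+r)^(-n)) / r
Discount factor: (1 + 0.0745)^(-6) = 0.649773
Bracket: 1 - 0.649773 = 0.350227
PV = $4,500.00 * 0.350227 / 0.0745 = $21,154.67

$21,154.67


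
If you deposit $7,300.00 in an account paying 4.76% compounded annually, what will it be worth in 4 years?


Formula: FV = P * (1 + r)^n
Substituting: FV = $7,300.00 * (1 + 0.0476)^4
Growth factor: (1.0476)^4 = 1.204431
FV = $7,300.00 * 1.204431 = $8,792.35

$8,792.35


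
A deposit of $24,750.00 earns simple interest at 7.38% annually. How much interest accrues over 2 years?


Formula: I = P * r * t
Substituting: I = $24,750.00 * 0.0738 * 2
Step: I = $24,750.00 * 0.1476
I = $3,653.10

$3,653.10


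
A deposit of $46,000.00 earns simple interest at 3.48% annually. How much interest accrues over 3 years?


Formula: I = P * r * t
Substituting: I = $46,000.00 * 0.0348 * 3
Step: I = $46,000.00 * 0.1044
I = $4,802.40

$4,802.40


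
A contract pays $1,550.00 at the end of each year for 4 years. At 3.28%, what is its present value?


Formula: PV = PMT * (1 - (1+r)^(-n)) / r
Discount factor: (1 + 0.0328)^(-4) = 0.878891
Bracket: 1 - 0.878891 = 0.121109
PV = $1,550.00 * 0.121109 / 0.0328 = $5,723.13

$5,723.13


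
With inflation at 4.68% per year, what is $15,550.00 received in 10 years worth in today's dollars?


Formula: Real value = nominal / (1 + inflation)^years
Price level: (1 + 0.0468)^10 = 1.579927
Real value = $15,550.00 / 1.579927 = $9,842.22

$9,842.22


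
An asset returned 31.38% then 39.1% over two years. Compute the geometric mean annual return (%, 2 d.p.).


Formula: Geometric mean = ((1+r1)*(1+r2))^(1/2) - 1
Product: (1 + 0.3138) * (1 + 0.391) = 1.3138 * 1.391 = 1.827496
Square root: 1.827496^0.5 = 1.351849
Geometric mean = 1.351849 - 1 = 0.351849
As percentage: 35.18%

35.18%


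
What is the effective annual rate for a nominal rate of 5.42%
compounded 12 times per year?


Formula: EAR = (1 + r/m)^m - 1
Period rate: r/m = 0.0542 / 12 = 0.004517
Compounding: (1 + 0.004517)^12 = 1.055567
EAR = 1.055567 - 1 = 0.055567

0.055567


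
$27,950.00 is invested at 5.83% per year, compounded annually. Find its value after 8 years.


Formula: FV = P * (1 + r)^n
Substituting: FV = $27,950.00 * (1 + 0.0583)^8
Growth factor: (1.0583)^8 = 1.573513
FV = $27,950.00 * 1.573513 = $43,979.69

$43,979.69


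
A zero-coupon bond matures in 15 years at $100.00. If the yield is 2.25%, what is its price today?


Formula: Price = FV / (1 + r)^n
Substituting: Price = $100.00 / (1 + 0.0225)^15
Discount factor: (1.0225)^15 = 1.396207
Price = $100.00 / 1.396207 = $71.62

$71.62


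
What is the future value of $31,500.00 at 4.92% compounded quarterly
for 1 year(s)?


Formula: FV = P * (1 + r/m)^(m*t)
Period rate: r/m = 0.0492 / 4 = 0.0123
Total periods: m*t = 4 * 1 = 4
Growth factor: (1 + 0.0123)^4 = 1.050115
FV = $31,500.00 * 1.050115 = $33,078.63

$33,078.63


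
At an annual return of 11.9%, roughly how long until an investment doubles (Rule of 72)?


Formula: Years ≈ 72 / r
Substituting: Years ≈ 72 / 11.9
Years ≈ 6.1

6.1 years


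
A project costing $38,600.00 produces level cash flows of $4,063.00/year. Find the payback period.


Formula: Payback = investment / annual cash flow
Substituting: Payback = $38,600.00 / $4,063.00
Payback = 9.5004 years

9.5004 years


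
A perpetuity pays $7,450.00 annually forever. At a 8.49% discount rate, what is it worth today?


Formula: PV = C / r
Substituting: PV = $7,450.00 / 0.0849
PV = $87,750.29

$87,750.29


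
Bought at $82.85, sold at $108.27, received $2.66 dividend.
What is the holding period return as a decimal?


Formula: HPR = (P1 - P0 + D) / P0
Gain: $108.27 - $82.85 + $2.66 = $28.08
HPR = $28.08 / $82.85 = 0.3389

0.3389


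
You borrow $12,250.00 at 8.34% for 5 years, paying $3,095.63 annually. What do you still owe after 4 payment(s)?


Formula: Balance = PV*(1+r)^k - PMT*((1+r)^k - 1)/r
Growth: (1 + 0.0834)^4 = 1.377702
Accumulated factor: ((1+r)^k - 1)/r = 4.528802
Balance = $12,250.00 * 1.377702 - $3,095.63 * 4.528802
Balance = $2,857.35

$2,857.35


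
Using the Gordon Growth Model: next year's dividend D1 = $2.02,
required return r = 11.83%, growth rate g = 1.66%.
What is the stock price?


Formula: P = D1 / (r - g)
Spread: r - g = 0.1183 - 0.0166 = 0.1017
Substituting: P = $2.02 / 0.1017
P = $19.86

$19.86


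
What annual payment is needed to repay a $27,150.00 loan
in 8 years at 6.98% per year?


Formula: PMT = PV * r / (1 - (1+r)^(-n))
Denominator: 1 - (1 + 0.0698)^(-8) = 0.41712
Numerator: $27,150.00 * 0.0698 = 1895.07
PMT = 1895.07 / 0.41712 = $4,543.23

$4,543.23


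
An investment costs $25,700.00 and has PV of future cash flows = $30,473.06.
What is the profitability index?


Formula: PI = PV(cash flows) / initial investment
Substituting: PI = $30,473.06 / $25,700.00
PI = 1.1857

1.1857


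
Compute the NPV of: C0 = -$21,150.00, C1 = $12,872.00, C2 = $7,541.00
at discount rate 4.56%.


Formula: NPV = C0 + C1/(1+r) + C2/(1+r)^2
Discount C1: $12,872.00 / (1 + 0.0456) = $12,310.64
Discount C2: $7,541.00 / (1 + 0.0456)^2 = $6,897.60
NPV = -$21,150.00 + $12,310.64 + $6,897.60 = -$1,941.77

-$1,941.77


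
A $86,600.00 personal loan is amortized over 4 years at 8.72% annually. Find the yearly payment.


Formula: PMT = PV * r / (1 - (1+r)^(-n))
Denominator: 1 - (1 + 0.0872)^(-4) = 0.284249
Numerator: $86,600.00 * 0.0872 = 7551.52
PMT = 7551.52 / 0.284249 = $26,566.61

$26,566.61


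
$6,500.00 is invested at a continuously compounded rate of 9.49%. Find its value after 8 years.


Formula: FV = P * e^(r*t)
Exponent: r*t = 0.0949 * 8 = 0.7592
e^(0.7592) = 2.136566
FV = $6,500.00 * 2.136566 = $13,887.68

$13,887.68


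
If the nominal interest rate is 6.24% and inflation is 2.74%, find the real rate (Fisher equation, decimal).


Formula: (1 + r_real) = (1 + r_nom) / (1 + inflation)
Substituting: (1 + r_real) = 1.0624 / 1.0274
(1 + r_real) = 1.034067
r_real = 1.034067 - 1 = 0.034067

0.034067


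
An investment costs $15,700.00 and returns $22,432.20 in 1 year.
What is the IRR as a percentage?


Formula: IRR = C1/C0 - 1
Substituting: IRR = $22,432.20 / $15,700.00 - 1
Ratio: 1.428803 - 1 = 0.428803
IRR = 42.8803%

42.8803%


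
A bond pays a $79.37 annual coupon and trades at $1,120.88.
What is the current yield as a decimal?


Formula: Current yield = annual coupon / price
Substituting: CY = $79.37 / $1,120.88
CY = 0.07081

0.07081


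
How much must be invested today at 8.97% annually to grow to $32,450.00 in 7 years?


Formula: PV = FV / (1 + r)^n
Substituting: PV = $32,450.00 / (1 + 0.0897)^7
Discount factor: (1.0897)^7 = 1.82452
PV = $32,450.00 / 1.82452 = $17,785.50

$17,785.50


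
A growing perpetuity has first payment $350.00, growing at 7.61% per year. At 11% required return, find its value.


Formula: PV = C / (r - g)
Spread: r - g = 0.11 - 0.0761 = 0.0339
Substituting: PV = $350.00 / 0.0339
PV = $10,324.48

$10,324.48


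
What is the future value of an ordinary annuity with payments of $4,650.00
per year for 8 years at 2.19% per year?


Formula: FV = PMT * ((1+r)^n - 1) / r
Growth factor: (1 + 0.0219)^8 = 1.189234
Numerator: 1.189234 - 1 = 0.189234
FV = $4,650.00 * 0.189234 / 0.0219 = $40,179.75

$40,179.75


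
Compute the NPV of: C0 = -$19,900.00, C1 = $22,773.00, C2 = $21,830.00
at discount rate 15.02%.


Formula: NPV = C0 + C1/(1+r) + C2/(1+r)^2
Discount C1: $22,773.00 / (1 + 0.1502) = $19,799.17
Discount C2: $21,830.00 / (1 + 0.1502)^2 = $16,500.88
NPV = -$19,900.00 + $19,799.17 + $16,500.88 = $16,400.04

$16,400.04


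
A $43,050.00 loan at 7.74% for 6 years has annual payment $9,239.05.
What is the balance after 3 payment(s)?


Formula: Balance = PV*(1+r)^k - PMT*((1+r)^k - 1)/r
Growth: (1 + 0.0774)^3 = 1.250636
Accumulated factor: ((1+r)^k - 1)/r = 3.238191
Balance = $43,050.00 * 1.250636 - $9,239.05 * 3.238191
Balance = $23,922.07

$23,922.07


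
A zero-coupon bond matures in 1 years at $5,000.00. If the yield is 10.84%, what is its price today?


Formula: Price = FV / (1 + r)^n
Substituting: Price = $5,000.00 / (1 + 0.1084)^1
Discount factor: (1.1084)^1 = 1.1084
Price = $5,000.00 / 1.1084 = $4,511.01

$4,511.01


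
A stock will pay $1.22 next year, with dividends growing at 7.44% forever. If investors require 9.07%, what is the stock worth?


Formula: P = D1 / (r - g)
Spread: r - g = 0.0907 - 0.0744 = 0.0163
Substituting: P = $1.22 / 0.0163
P = $74.85

$74.85


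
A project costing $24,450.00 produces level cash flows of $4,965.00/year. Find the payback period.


Formula: Payback = investment / annual cash flow
Substituting: Payback = $24,450.00 / $4,965.00
Payback = 4.9245 years

4.9245 years


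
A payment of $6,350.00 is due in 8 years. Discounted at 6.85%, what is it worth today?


Formula: PV = FV / (1 + r)^n
Substituting: PV = $6,350.00 / (1 + 0.0685)^8
Discount factor: (1.0685)^8 = 1.699011
PV = $6,350.00 / 1.699011 = $3,737.47

$3,737.47


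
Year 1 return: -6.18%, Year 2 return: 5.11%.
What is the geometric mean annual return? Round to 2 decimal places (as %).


Formula: Geometric mean = ((1+r1)*(1+r2))^(1/2) - 1
Product: (1 + -0.0618) * (1 + 0.0511) = 0.9382 * 1.0511 = 0.986142
Square root: 0.986142^0.5 = 0.993047
Geometric mean = 0.993047 - 1 = -0.006953
As percentage: -0.70%

-0.70%


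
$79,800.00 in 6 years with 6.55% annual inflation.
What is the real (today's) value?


Formula: Real value = nominal / (1 + inflation)^years
Price level: (1 + 0.0655)^6 = 1.463257
Real value = $79,800.00 / 1.463257 = $54,535.86

$54,535.86


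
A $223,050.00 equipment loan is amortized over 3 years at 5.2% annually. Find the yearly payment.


Formula: PMT = PV * r / (1 - (1+r)^(-n))
Denominator: 1 - (1 + 0.052)^(-3) = 0.14108
Numerator: $223,050.00 * 0.052 = 11598.6
PMT = 11598.6 / 0.14108 = $82,213.00

$82,213.00


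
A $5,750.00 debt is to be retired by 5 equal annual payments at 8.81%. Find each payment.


Formula: PMT = PV * r / (1 - (1+r)^(-n))
Denominator: 1 - (1 + 0.0881)^(-5) = 0.344374
Numerator: $5,750.00 * 0.0881 = 506.575
PMT = 506.575 / 0.344374 = $1,471.00

$1,471.00


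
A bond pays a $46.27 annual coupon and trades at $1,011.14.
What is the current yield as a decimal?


Formula: Current yield = annual coupon / price
Substituting: CY = $46.27 / $1,011.14
CY = 0.04576

0.04576


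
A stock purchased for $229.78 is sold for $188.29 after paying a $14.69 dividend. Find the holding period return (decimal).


Formula: HPR = (P1 - P0 + D) / P0
Gain: $188.29 - $229.78 + $14.69 = -$26.80
HPR = -$26.80 / $229.78 = -0.1166

-0.1166


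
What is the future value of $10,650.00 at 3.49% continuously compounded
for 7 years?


Formula: FV = P * e^(r*t)
Exponent: r*t = 0.0349 * 7 = 0.2443
e^(0.2443) = 1.276727
FV = $10,650.00 * 1.276727 = $13,597.15

$13,597.15


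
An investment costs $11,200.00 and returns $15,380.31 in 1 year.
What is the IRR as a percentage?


Formula: IRR = C1/C0 - 1
Substituting: IRR = $15,380.31 / $11,200.00 - 1
Ratio: 1.373242 - 1 = 0.373242
IRR = 37.3242%

37.3242%


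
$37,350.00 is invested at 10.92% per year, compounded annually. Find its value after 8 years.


Formula: FV = P * (1 + r)^n
Substituting: FV = $37,350.00 * (1 + 0.1092)^8
Growth factor: (1.1092)^8 = 2.291284
FV = $37,350.00 * 2.291284 = $85,579.45

$85,579.45


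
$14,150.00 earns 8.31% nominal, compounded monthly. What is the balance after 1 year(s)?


Formula: FV = P * (1 + r/m)^(m*t)
Period rate: r/m = 0.0831 / 12 = 0.006925
Total periods: m*t = 12 * 1 = 12
Growth factor: (1 + 0.006925)^12 = 1.086339
FV = $14,150.00 * 1.086339 = $15,371.70

$15,371.70


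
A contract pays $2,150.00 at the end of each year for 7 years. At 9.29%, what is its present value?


Formula: PV = PMT * (1 - (1+r)^(-n)) / r
Discount factor: (1 + 0.0929)^(-7) = 0.536954
Bracket: 1 - 0.536954 = 0.463046
PV = $2,150.00 * 0.463046 / 0.0929 = $10,716.35

$10,716.35


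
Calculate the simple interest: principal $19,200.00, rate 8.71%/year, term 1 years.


Formula: I = P * r * t
Substituting: I = $19,200.00 * 0.0871 * 1
Step: I = $19,200.00 * 0.0871
I = $1,672.32

$1,672.32


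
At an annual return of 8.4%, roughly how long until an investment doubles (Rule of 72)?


Formula: Years ≈ 72 / r
Substituting: Years ≈ 72 / 8.4
Years ≈ 8.6

8.6 years


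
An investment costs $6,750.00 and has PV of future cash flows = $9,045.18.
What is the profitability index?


Formula: PI = PV(cash flows) / initial investment
Substituting: PI = $9,045.18 / $6,750.00
PI = 1.34

1.34


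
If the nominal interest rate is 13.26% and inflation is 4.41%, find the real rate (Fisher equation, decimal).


Formula: (1 + r_real) = (1 + r_nom) / (1 + inflation)
Substituting: (1 + r_real) = 1.1326 / 1.0441
(1 + r_real) = 1.084762
r_real = 1.084762 - 1 = 0.084762

0.084762


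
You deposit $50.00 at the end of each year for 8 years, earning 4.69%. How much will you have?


Formula: FV = PMT * ((1+r)^n - 1) / r
Growth factor: (1 + 0.0469)^8 = 1.442918
Numerator: 1.442918 - 1 = 0.442918
FV = $50.00 * 0.442918 / 0.0469 = $472.19

$472.19


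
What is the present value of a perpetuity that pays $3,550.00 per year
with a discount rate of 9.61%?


Formula: PV = C / r
Substituting: PV = $3,550.00 / 0.0961
PV = $36,940.69

$36,940.69


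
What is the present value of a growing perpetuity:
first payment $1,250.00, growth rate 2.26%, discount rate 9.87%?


Formula: PV = C / (r - g)
Spread: r - g = 0.0987 - 0.0226 = 0.0761
Substituting: PV = $1,250.00 / 0.0761
PV = $16,425.76

$16,425.76


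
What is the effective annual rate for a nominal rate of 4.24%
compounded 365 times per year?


Formula: EAR = (1 + r/m)^m - 1
Period rate: r/m = 0.0424 / 365 = 0.000116
Compounding: (1 + 0.000116)^365 = 1.043309
EAR = 1.043309 - 1 = 0.043309

0.043309


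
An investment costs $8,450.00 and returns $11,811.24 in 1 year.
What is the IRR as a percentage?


Formula: IRR = C1/C0 - 1
Substituting: IRR = $11,811.24 / $8,450.00 - 1
Ratio: 1.39778 - 1 = 0.39778
IRR = 39.778%

39.778%


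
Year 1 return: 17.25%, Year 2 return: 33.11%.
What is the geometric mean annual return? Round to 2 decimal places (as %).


Formula: Geometric mean = ((1+r1)*(1+r2))^(1/2) - 1
Product: (1 + 0.1725) * (1 + 0.3311) = 1.1725 * 1.3311 = 1.560715
Square root: 1.560715^0.5 = 1.249286
Geometric mean = 1.249286 - 1 = 0.249286
As percentage: 24.93%

24.93%


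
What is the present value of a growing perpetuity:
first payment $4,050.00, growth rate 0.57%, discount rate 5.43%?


Formula: PV = C / (r - g)
Spread: r - g = 0.0543 - 0.0057 = 0.0486
Substituting: PV = $4,050.00 / 0.0486
PV = $83,333.33

$83,333.33


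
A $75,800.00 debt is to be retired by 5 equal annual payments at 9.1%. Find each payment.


Formula: PMT = PV * r / (1 - (1+r)^(-n))
Denominator: 1 - (1 + 0.091)^(-5) = 0.353042
Numerator: $75,800.00 * 0.091 = 6897.8
PMT = 6897.8 / 0.353042 = $19,538.20

$19,538.20


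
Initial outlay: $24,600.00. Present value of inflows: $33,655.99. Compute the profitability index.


Formula: PI = PV(cash flows) / initial investment
Substituting: PI = $33,655.99 / $24,600.00
PI = 1.3681

1.3681


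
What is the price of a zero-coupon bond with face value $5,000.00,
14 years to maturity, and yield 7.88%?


Formula: Price = FV / (1 + r)^n
Substituting: Price = $5,000.00 / (1 + 0.0788)^14
Discount factor: (1.0788)^14 = 2.891832
Price = $5,000.00 / 2.891832 = $1,729.01

$1,729.01


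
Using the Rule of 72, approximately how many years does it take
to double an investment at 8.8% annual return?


Formula: Years ≈ 72 / r
Substituting: Years ≈ 72 / 8.8
Years ≈ 8.2

8.2 years


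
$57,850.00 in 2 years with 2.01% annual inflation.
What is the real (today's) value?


Formula: Real value = nominal / (1 + inflation)^years
Price level: (1 + 0.0201)^2 = 1.040604
Real value = $57,850.00 / 1.040604 = $55,592.71

$55,592.71


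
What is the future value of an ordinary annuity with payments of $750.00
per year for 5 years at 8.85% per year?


Formula: FV = PMT * ((1+r)^n - 1) / r
Growth factor: (1 + 0.0885)^5 = 1.528066
Numerator: 1.528066 - 1 = 0.528066
FV = $750.00 * 0.528066 / 0.0885 = $4,475.14

$4,475.14


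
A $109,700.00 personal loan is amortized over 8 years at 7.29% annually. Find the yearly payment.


Formula: PMT = PV * r / (1 - (1+r)^(-n))
Denominator: 1 - (1 + 0.0729)^(-8) = 0.430458
Numerator: $109,700.00 * 0.0729 = 7997.13
PMT = 7997.13 / 0.430458 = $18,578.20

$18,578.20


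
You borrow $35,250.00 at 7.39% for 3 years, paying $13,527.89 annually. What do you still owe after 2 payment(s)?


Formula: Balance = PV*(1+r)^k - PMT*((1+r)^k - 1)/r
Growth: (1 + 0.0739)^2 = 1.153261
Accumulated factor: ((1+r)^k - 1)/r = 2.0739
Balance = $35,250.00 * 1.153261 - $13,527.89 * 2.0739
Balance = $12,596.97

$12,596.97


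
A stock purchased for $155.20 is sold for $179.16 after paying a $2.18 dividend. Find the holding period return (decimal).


Formula: HPR = (P1 - P0 + D) / P0
Gain: $179.16 - $155.20 + $2.18 = $26.14
HPR = $26.14 / $155.20 = 0.1684

0.1684


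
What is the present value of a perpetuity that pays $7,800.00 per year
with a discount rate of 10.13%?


Formula: PV = C / r
Substituting: PV = $7,800.00 / 0.1013
PV = $76,999.01

$76,999.01


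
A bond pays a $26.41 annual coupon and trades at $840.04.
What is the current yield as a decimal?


Formula: Current yield = annual coupon / price
Substituting: CY = $26.41 / $840.04
CY = 0.031439

0.031439


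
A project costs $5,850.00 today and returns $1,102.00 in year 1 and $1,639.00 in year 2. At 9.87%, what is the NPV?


Formula: NPV = C0 + C1/(1+r) + C2/(1+r)^2
Discount C1: $1,102.00 / (1 + 0.0987) = $1,003.00
Discount C2: $1,639.00 / (1 + 0.0987)^2 = $1,357.75
NPV = -$5,850.00 + $1,003.00 + $1,357.75 = -$3,489.24

-$3,489.24


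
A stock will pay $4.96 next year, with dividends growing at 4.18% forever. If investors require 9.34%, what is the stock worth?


Formula: P = D1 / (r - g)
Spread: r - g = 0.0934 - 0.0418 = 0.0516
Substituting: P = $4.96 / 0.0516
P = $96.12

$96.12


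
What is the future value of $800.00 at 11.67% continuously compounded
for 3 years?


Formula: FV = P * e^(r*t)
Exponent: r*t = 0.1167 * 3 = 0.3501
e^(0.3501) = 1.419209
FV = $800.00 * 1.419209 = $1,135.37

$1,135.37


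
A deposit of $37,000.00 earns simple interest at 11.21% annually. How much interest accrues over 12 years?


Formula: I = P * r * t
Substituting: I = $37,000.00 * 0.1121 * 12
Step: I = $37,000.00 * 1.3452
I = $49,772.40

$49,772.40


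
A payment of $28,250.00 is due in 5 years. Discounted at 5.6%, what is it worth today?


Formula: PV = FV / (1 + r)^n
Substituting: PV = $28,250.00 / (1 + 0.056)^5
Discount factor: (1.056)^5 = 1.313166
PV = $28,250.00 / 1.313166 = $21,512.90

$21,512.90


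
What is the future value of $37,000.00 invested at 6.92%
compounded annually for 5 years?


Formula: FV = P * (1 + r)^n
Substituting: FV = $37,000.00 * (1 + 0.0692)^5
Growth factor: (1.0692)^5 = 1.397316
FV = $37,000.00 * 1.397316 = $51,700.71

$51,700.71


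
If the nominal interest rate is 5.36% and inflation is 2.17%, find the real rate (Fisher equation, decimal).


Formula: (1 + r_real) = (1 + r_nom) / (1 + inflation)
Substituting: (1 + r_real) = 1.0536 / 1.0217
(1 + r_real) = 1.031222
r_real = 1.031222 - 1 = 0.031222

0.031222


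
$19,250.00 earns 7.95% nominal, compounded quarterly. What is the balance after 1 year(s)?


Formula: FV = P * (1 + r/m)^(m*t)
Period rate: r/m = 0.0795 / 4 = 0.019875
Total periods: m*t = 4 * 1 = 4
Growth factor: (1 + 0.019875)^4 = 1.081902
FV = $19,250.00 * 1.081902 = $20,826.61

$20,826.61


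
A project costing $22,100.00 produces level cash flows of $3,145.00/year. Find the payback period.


Formula: Payback = investment / annual cash flow
Substituting: Payback = $22,100.00 / $3,145.00
Payback = 7.027 years

7.027 years


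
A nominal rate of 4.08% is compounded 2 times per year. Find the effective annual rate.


Formula: EAR = (1 + r/m)^m - 1
Period rate: r/m = 0.0408 / 2 = 0.0204
Compounding: (1 + 0.0204)^2 = 1.041216
EAR = 1.041216 - 1 = 0.041216

0.041216


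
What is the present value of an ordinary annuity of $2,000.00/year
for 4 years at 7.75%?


Formula: PV = PMT * (1 - (1+r)^(-n)) / r
Discount factor: (1 + 0.0775)^(-4) = 0.741875
Bracket: 1 - 0.741875 = 0.258125
PV = $2,000.00 * 0.258125 / 0.0775 = $6,661.28

$6,661.28


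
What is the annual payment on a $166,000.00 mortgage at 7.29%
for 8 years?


Formula: PMT = PV * r / (1 - (1+r)^(-n))
Denominator: 1 - (1 + 0.0729)^(-8) = 0.430458
Numerator: $166,000.00 * 0.0729 = 12101.4
PMT = 12101.4 / 0.430458 = $28,112.87

$28,112.87


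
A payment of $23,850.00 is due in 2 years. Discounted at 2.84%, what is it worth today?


Formula: PV = FV / (1 + r)^n
Substituting: PV = $23,850.00 / (1 + 0.0284)^2
Discount factor: (1.0284)^2 = 1.057607
PV = $23,850.00 / 1.057607 = $22,550.92

$22,550.92


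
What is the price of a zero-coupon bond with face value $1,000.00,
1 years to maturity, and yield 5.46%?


Formula: Price = FV / (1 + r)^n
Substituting: Price = $1,000.00 / (1 + 0.0546)^1
Discount factor: (1.0546)^1 = 1.0546
Price = $1,000.00 / 1.0546 = $948.23

$948.23


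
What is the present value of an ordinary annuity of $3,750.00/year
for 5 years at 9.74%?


Formula: PV = PMT * (1 - (1+r)^(-n)) / r
Discount factor: (1 + 0.0974)^(-5) = 0.628312
Bracket: 1 - 0.628312 = 0.371688
PV = $3,750.00 * 0.371688 / 0.0974 = $14,310.38

$14,310.38


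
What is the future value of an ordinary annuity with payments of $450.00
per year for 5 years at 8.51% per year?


Formula: FV = PMT * ((1+r)^n - 1) / r
Growth factor: (1 + 0.0851)^5 = 1.50435
Numerator: 1.50435 - 1 = 0.50435
FV = $450.00 * 0.50435 / 0.0851 = $2,666.95

$2,666.95


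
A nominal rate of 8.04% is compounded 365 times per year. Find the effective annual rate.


Formula: EAR = (1 + r/m)^m - 1
Period rate: r/m = 0.0804 / 365 = 0.00022
Compounding: (1 + 0.00022)^365 = 1.083711
EAR = 1.083711 - 1 = 0.083711

0.083711


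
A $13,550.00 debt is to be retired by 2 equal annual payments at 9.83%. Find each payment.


Formula: PMT = PV * r / (1 - (1+r)^(-n))
Denominator: 1 - (1 + 0.0983)^(-2) = 0.170993
Numerator: $13,550.00 * 0.0983 = 1331.965
PMT = 1331.965 / 0.170993 = $7,789.57

$7,789.57


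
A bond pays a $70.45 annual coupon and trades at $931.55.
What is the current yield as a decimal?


Formula: Current yield = annual coupon / price
Substituting: CY = $70.45 / $931.55
CY = 0.075627

0.075627


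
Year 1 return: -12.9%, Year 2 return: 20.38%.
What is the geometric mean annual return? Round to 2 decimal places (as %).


Formula: Geometric mean = ((1+r1)*(1+r2))^(1/2) - 1
Product: (1 + -0.129) * (1 + 0.2038) = 0.871 * 1.2038 = 1.04851
Square root: 1.04851^0.5 = 1.023968
Geometric mean = 1.023968 - 1 = 0.023968
As percentage: 2.40%

2.40%


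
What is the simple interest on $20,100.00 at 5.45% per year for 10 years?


Formula: I = P * r * t
Substituting: I = $20,100.00 * 0.0545 * 10
Step: I = $20,100.00 * 0.545
I = $10,954.50

$10,954.50


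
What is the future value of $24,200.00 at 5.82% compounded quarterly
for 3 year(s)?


Formula: FV = P * (1 + r/m)^(m*t)
Period rate: r/m = 0.0582 / 4 = 0.01455
Total periods: m*t = 4 * 3 = 12
Growth factor: (1 + 0.01455)^12 = 1.189273
FV = $24,200.00 * 1.189273 = $28,780.40

$28,780.40


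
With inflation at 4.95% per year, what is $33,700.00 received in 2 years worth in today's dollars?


Formula: Real value = nominal / (1 + inflation)^years
Price level: (1 + 0.0495)^2 = 1.10145
Real value = $33,700.00 / 1.10145 = $30,596.03

$30,596.03


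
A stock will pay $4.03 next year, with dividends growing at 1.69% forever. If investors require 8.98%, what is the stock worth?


Formula: P = D1 / (r - g)
Spread: r - g = 0.0898 - 0.0169 = 0.0729
Substituting: P = $4.03 / 0.0729
P = $55.28

$55.28


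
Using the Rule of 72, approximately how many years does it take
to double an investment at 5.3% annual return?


Formula: Years ≈ 72 / r
Substituting: Years ≈ 72 / 5.3
Years ≈ 13.6

13.6 years


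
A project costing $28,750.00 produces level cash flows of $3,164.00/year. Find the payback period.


Formula: Payback = investment / annual cash flow
Substituting: Payback = $28,750.00 / $3,164.00
Payback = 9.0866 years

9.0866 years


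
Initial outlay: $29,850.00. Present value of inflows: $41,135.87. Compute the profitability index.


Formula: PI = PV(cash flows) / initial investment
Substituting: PI = $41,135.87 / $29,850.00
PI = 1.3781

1.3781


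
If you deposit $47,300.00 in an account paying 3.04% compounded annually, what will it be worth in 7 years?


Formula: FV = P * (1 + r)^n
Substituting: FV = $47,300.00 * (1 + 0.0304)^7
Growth factor: (1.0304)^7 = 1.233221
FV = $47,300.00 * 1.233221 = $58,331.36

$58,331.36


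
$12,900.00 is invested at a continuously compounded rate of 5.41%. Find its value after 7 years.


Formula: FV = P * e^(r*t)
Exponent: r*t = 0.0541 * 7 = 0.3787
e^(0.3787) = 1.460385
FV = $12,900.00 * 1.460385 = $18,838.96

$18,838.96


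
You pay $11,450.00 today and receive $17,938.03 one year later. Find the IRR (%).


Formula: IRR = C1/C0 - 1
Substituting: IRR = $17,938.03 / $11,450.00 - 1
Ratio: 1.56664 - 1 = 0.56664
IRR = 56.664%

56.664%


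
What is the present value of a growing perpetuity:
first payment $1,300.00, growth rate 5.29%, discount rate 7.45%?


Formula: PV = C / (r - g)
Spread: r - g = 0.0745 - 0.0529 = 0.0216
Substituting: PV = $1,300.00 / 0.0216
PV = $60,185.19

$60,185.19


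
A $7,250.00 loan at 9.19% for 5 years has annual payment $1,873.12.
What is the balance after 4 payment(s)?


Formula: Balance = PV*(1+r)^k - PMT*((1+r)^k - 1)/r
Growth: (1 + 0.0919)^4 = 1.42145
Accumulated factor: ((1+r)^k - 1)/r = 4.585959
Balance = $7,250.00 * 1.42145 - $1,873.12 * 4.585959
Balance = $1,715.46

$1,715.46


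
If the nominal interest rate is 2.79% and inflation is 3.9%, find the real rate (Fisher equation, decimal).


Formula: (1 + r_real) = (1 + r_nom) / (1 + inflation)
Substituting: (1 + r_real) = 1.0279 / 1.039
(1 + r_real) = 0.989317
r_real = 0.989317 - 1 = -0.010683

-0.010683


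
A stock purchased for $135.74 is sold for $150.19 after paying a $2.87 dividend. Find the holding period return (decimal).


Formula: HPR = (P1 - P0 + D) / P0
Gain: $150.19 - $135.74 + $2.87 = $17.32
HPR = $17.32 / $135.74 = 0.1276

0.1276


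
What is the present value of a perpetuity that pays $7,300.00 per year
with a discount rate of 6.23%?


Formula: PV = C / r
Substituting: PV = $7,300.00 / 0.0623
PV = $117,174.96

$117,174.96


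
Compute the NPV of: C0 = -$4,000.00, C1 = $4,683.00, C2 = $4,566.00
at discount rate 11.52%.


Formula: NPV = C0 + C1/(1+r) + C2/(1+r)^2
Discount C1: $4,683.00 / (1 + 0.1152) = $4,199.25
Discount C2: $4,566.00 / (1 + 0.1152)^2 = $3,671.39
NPV = -$4,000.00 + $4,199.25 + $3,671.39 = $3,870.64

$3,870.64


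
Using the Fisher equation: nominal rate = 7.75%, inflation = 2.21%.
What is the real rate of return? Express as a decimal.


Formula: (1 + r_real) = (1 + r_nom) / (1 + inflation)
Substituting: (1 + r_real) = 1.0775 / 1.0221
(1 + r_real) = 1.054202
r_real = 1.054202 - 1 = 0.054202

0.054202


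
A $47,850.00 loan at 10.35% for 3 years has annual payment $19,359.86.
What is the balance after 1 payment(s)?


Formula: Balance = PV*(1+r)^k - PMT*((1+r)^k - 1)/r
Growth: (1 + 0.1035)^1 = 1.1035
Accumulated factor: ((1+r)^k - 1)/r = 1.0
Balance = $47,850.00 * 1.1035 - $19,359.86 * 1.0
Balance = $33,442.62

$33,442.62


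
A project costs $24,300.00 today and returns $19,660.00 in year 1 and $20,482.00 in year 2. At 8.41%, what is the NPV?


Formula: NPV = C0 + C1/(1+r) + C2/(1+r)^2
Discount C1: $19,660.00 / (1 + 0.0841) = $18,134.86
Discount C2: $20,482.00 / (1 + 0.0841)^2 = $17,427.44
NPV = -$24,300.00 + $18,134.86 + $17,427.44 = $11,262.30

$11,262.30


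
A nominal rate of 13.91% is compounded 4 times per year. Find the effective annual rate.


Formula: EAR = (1 + r/m)^m - 1
Period rate: r/m = 0.1391 / 4 = 0.034775
Compounding: (1 + 0.034775)^4 = 1.146525
EAR = 1.146525 - 1 = 0.146525

0.146525


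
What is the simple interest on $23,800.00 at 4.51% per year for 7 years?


Formula: I = P * r * t
Substituting: I = $23,800.00 * 0.0451 * 7
Step: I = $23,800.00 * 0.3157
I = $7,513.66

$7,513.66


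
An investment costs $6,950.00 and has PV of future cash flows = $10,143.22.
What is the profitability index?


Formula: PI = PV(cash flows) / initial investment
Substituting: PI = $10,143.22 / $6,950.00
PI = 1.4595

1.4595


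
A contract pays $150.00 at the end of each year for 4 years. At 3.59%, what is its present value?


Formula: PV = PMT * (1 - (1+r)^(-n)) / r
Discount factor: (1 + 0.0359)^(-4) = 0.868418
Bracket: 1 - 0.868418 = 0.131582
PV = $150.00 * 0.131582 / 0.0359 = $549.79

$549.79


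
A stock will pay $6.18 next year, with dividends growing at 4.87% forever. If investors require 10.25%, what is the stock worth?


Formula: P = D1 / (r - g)
Spread: r - g = 0.1025 - 0.0487 = 0.0538
Substituting: P = $6.18 / 0.0538
P = $114.87

$114.87


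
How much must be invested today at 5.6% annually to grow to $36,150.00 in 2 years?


Formula: PV = FV / (1 + r)^n
Substituting: PV = $36,150.00 / (1 + 0.056)^2
Discount factor: (1.056)^2 = 1.115136
PV = $36,150.00 / 1.115136 = $32,417.57

$32,417.57


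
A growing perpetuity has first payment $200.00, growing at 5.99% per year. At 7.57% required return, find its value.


Formula: PV = C / (r - g)
Spread: r - g = 0.0757 - 0.0599 = 0.0158
Substituting: PV = $200.00 / 0.0158
PV = $12,658.23

$12,658.23


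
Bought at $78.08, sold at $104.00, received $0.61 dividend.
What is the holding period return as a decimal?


Formula: HPR = (P1 - P0 + D) / P0
Gain: $104.00 - $78.08 + $0.61 = $26.53
HPR = $26.53 / $78.08 = 0.3398

0.3398


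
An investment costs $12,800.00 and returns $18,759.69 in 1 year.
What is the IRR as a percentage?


Formula: IRR = C1/C0 - 1
Substituting: IRR = $18,759.69 / $12,800.00 - 1
Ratio: 1.465601 - 1 = 0.465601
IRR = 46.5601%

46.5601%


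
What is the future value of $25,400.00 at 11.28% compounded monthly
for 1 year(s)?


Formula: FV = P * (1 + r/m)^(m*t)
Period rate: r/m = 0.1128 / 12 = 0.0094
Total periods: m*t = 12 * 1 = 12
Growth factor: (1 + 0.0094)^12 = 1.118818
FV = $25,400.00 * 1.118818 = $28,417.99

$28,417.99


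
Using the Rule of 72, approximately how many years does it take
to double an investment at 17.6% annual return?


Formula: Years ≈ 72 / r
Substituting: Years ≈ 72 / 17.6
Years ≈ 4.1

4.1 years


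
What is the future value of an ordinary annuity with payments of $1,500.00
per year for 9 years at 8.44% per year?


Formula: FV = PMT * ((1+r)^n - 1) / r
Growth factor: (1 + 0.0844)^9 = 2.073507
Numerator: 2.073507 - 1 = 1.073507
FV = $1,500.00 * 1.073507 / 0.0844 = $19,078.92

$19,078.92


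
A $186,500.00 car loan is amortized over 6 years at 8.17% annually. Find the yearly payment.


Formula: PMT = PV * r / (1 - (1+r)^(-n))
Denominator: 1 - (1 + 0.0817)^(-6) = 0.375749
Numerator: $186,500.00 * 0.0817 = 15237.05
PMT = 15237.05 / 0.375749 = $40,551.10

$40,551.10


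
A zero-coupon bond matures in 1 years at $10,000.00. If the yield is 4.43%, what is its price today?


Formula: Price = FV / (1 + r)^n
Substituting: Price = $10,000.00 / (1 + 0.0443)^1
Discount factor: (1.0443)^1 = 1.0443
Price = $10,000.00 / 1.0443 = $9,575.79

$9,575.79


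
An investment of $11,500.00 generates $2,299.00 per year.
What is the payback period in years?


Formula: Payback = investment / annual cash flow
Substituting: Payback = $11,500.00 / $2,299.00
Payback = 5.0022 years

5.0022 years


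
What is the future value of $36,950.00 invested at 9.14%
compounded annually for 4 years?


Formula: FV = P * (1 + r)^n
Substituting: FV = $36,950.00 * (1 + 0.0914)^4
Growth factor: (1.0914)^4 = 1.418848
FV = $36,950.00 * 1.418848 = $52,426.42

$52,426.42


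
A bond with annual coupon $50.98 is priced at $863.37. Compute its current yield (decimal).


Formula: Current yield = annual coupon / price
Substituting: CY = $50.98 / $863.37
CY = 0.059048

0.059048


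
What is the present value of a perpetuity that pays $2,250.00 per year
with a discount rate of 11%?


Formula: PV = C / r
Substituting: PV = $2,250.00 / 0.11
PV = $20,454.55

$20,454.55


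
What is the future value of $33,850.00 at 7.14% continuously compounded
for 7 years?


Formula: FV = P * e^(r*t)
Exponent: r*t = 0.0714 * 7 = 0.4998
e^(0.4998) = 1.648392
FV = $33,850.00 * 1.648392 = $55,798.05

$55,798.05


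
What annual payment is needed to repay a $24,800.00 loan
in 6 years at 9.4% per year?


Formula: PMT = PV * r / (1 - (1+r)^(-n))
Denominator: 1 - (1 + 0.094)^(-6) = 0.416695
Numerator: $24,800.00 * 0.094 = 2331.2
PMT = 2331.2 / 0.416695 = $5,594.51

$5,594.51


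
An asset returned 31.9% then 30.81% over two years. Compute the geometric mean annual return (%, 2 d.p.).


Formula: Geometric mean = ((1+r1)*(1+r2))^(1/2) - 1
Product: (1 + 0.319) * (1 + 0.3081) = 1.319 * 1.3081 = 1.725384
Square root: 1.725384^0.5 = 1.313539
Geometric mean = 1.313539 - 1 = 0.313539
As percentage: 31.35%

31.35%


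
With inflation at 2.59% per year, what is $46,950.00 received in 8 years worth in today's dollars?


Formula: Real value = nominal / (1 + inflation)^years
Price level: (1 + 0.0259)^8 = 1.226988
Real value = $46,950.00 / 1.226988 = $38,264.44

$38,264.44


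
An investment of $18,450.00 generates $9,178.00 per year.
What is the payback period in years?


Formula: Payback = investment / annual cash flow
Substituting: Payback = $18,450.00 / $9,178.00
Payback = 2.0102 years

2.0102 years


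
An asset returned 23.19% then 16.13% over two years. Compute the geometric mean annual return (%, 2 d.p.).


Formula: Geometric mean = ((1+r1)*(1+r2))^(1/2) - 1
Product: (1 + 0.2319) * (1 + 0.1613) = 1.2319 * 1.1613 = 1.430605
Square root: 1.430605^0.5 = 1.196079
Geometric mean = 1.196079 - 1 = 0.196079
As percentage: 19.61%

19.61%


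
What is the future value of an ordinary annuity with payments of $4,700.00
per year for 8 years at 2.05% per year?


Formula: FV = PMT * ((1+r)^n - 1) / r
Growth factor: (1 + 0.0205)^8 = 1.176262
Numerator: 1.176262 - 1 = 0.176262
FV = $4,700.00 * 0.176262 / 0.0205 = $40,411.29

$40,411.29


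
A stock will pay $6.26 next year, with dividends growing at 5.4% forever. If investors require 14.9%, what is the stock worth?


Formula: P = D1 / (r - g)
Spread: r - g = 0.149 - 0.054 = 0.095
Substituting: P = $6.26 / 0.095
P = $65.89

$65.89
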